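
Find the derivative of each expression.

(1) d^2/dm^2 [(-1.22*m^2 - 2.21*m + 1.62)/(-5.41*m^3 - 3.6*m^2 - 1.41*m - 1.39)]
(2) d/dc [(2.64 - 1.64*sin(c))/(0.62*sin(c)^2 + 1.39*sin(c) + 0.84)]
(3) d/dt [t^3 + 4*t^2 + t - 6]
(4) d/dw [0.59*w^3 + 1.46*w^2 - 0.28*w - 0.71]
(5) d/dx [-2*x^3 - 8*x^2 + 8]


(1) = (71.414164*m^6 + 388.095006*m^5 - 366.557796*m^4 - 622.076254*m^3 - 436.17336*m^2 - 42.598332*m + 5.823082)/(158.340421*m^9 + 316.09548*m^8 + 334.144863*m^7 + 333.470937*m^6 + 249.517503*m^5 + 139.133034*m^4 + 76.495044*m^3 + 29.157057*m^2 + 8.172783*m + 2.685619)
(2) = (1.0168*sin(c)^2 - 3.2736*sin(c) - 5.0472)*cos(c)/(0.3844*sin(c)^4 + 1.7236*sin(c)^3 + 2.9737*sin(c)^2 + 2.3352*sin(c) + 0.7056)
(3) = 3*t^2 + 8*t + 1
(4) = 1.77*w^2 + 2.92*w - 0.28
(5) = 2*x*(-3*x - 8)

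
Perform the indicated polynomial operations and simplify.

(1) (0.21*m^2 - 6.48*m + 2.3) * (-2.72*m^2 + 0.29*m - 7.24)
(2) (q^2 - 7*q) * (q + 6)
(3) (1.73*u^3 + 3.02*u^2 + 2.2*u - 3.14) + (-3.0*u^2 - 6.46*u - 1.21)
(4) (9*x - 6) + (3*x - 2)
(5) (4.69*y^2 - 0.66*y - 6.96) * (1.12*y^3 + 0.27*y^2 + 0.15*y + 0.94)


(1) = -0.5712*m^4 + 17.6865*m^3 - 9.6556*m^2 + 47.5822*m - 16.652
(2) = q^3 - q^2 - 42*q
(3) = 1.73*u^3 + 0.02*u^2 - 4.26*u - 4.35
(4) = 12*x - 8
(5) = 5.2528*y^5 + 0.5271*y^4 - 7.2699*y^3 + 2.4304*y^2 - 1.6644*y - 6.5424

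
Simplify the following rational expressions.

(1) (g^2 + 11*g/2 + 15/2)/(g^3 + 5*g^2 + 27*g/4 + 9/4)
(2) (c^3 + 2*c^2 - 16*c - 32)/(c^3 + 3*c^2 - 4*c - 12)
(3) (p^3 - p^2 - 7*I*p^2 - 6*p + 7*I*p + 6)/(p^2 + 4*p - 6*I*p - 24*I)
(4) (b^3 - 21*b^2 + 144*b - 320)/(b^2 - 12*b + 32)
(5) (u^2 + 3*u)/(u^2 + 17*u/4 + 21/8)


(1) = (4*g + 10)/(4*g^2 + 8*g + 3)
(2) = (c^2 - 16)/(c^2 + c - 6)
(3) = (p^2 + p*(-1 - I) + I)/(p + 4)
(4) = (b^2 - 13*b + 40)/(b - 4)
(5) = (8*u^2 + 24*u)/(8*u^2 + 34*u + 21)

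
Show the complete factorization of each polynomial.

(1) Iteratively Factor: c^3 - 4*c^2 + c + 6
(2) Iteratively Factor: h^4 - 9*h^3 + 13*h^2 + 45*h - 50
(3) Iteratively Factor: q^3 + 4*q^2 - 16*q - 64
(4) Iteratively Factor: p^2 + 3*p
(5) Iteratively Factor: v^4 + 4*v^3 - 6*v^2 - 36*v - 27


(1) = (c - 2)*(c^2 - 2*c - 3) = (c - 3)*(c - 2)*(c + 1)
(2) = (h - 1)*(h^3 - 8*h^2 + 5*h + 50) = (h - 5)*(h - 1)*(h^2 - 3*h - 10) = (h - 5)*(h - 1)*(h + 2)*(h - 5)
(3) = (q + 4)*(q^2 - 16) = (q + 4)^2*(q - 4)
(4) = (p + 3)*(p)
(5) = (v + 3)*(v^3 + v^2 - 9*v - 9) = (v - 3)*(v + 3)*(v^2 + 4*v + 3) = (v - 3)*(v + 3)^2*(v + 1)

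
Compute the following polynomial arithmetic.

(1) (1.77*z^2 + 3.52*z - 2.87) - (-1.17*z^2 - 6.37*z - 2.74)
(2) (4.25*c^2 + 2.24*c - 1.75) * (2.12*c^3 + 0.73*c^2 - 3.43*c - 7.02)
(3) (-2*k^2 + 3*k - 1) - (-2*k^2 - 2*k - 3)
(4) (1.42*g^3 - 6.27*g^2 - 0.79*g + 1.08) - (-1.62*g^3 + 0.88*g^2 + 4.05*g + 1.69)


(1) = 2.94*z^2 + 9.89*z - 0.13
(2) = 9.01*c^5 + 7.8513*c^4 - 16.6523*c^3 - 38.7957*c^2 - 9.7223*c + 12.285
(3) = 5*k + 2
(4) = 3.04*g^3 - 7.15*g^2 - 4.84*g - 0.61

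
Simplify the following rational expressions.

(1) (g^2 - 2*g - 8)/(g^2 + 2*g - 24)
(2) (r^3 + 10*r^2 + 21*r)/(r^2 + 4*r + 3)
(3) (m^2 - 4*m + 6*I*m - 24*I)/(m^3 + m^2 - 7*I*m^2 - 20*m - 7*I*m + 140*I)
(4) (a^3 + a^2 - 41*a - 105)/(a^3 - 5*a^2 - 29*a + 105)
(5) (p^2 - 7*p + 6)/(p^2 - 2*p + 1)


(1) = (g + 2)/(g + 6)
(2) = (r^2 + 7*r)/(r + 1)
(3) = (m + 6*I)/(m^2 + m*(5 - 7*I) - 35*I)
(4) = (a + 3)/(a - 3)
(5) = (p - 6)/(p - 1)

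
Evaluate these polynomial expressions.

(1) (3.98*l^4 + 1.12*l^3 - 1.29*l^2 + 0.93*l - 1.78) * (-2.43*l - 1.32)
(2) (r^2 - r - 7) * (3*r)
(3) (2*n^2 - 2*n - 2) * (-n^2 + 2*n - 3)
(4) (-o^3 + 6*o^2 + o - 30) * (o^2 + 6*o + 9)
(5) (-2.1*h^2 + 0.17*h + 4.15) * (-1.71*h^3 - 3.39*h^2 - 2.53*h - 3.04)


(1) = -9.6714*l^5 - 7.9752*l^4 + 1.6563*l^3 - 0.5571*l^2 + 3.0978*l + 2.3496
(2) = 3*r^3 - 3*r^2 - 21*r
(3) = -2*n^4 + 6*n^3 - 8*n^2 + 2*n + 6
(4) = -o^5 + 28*o^3 + 30*o^2 - 171*o - 270
(5) = 3.591*h^5 + 6.8283*h^4 - 2.3598*h^3 - 8.1146*h^2 - 11.0163*h - 12.616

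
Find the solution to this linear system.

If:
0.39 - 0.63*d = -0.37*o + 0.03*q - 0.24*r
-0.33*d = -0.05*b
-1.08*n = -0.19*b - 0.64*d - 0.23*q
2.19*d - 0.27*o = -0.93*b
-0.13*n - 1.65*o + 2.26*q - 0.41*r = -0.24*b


Then:
b = -0.152977945999168*r - 0.254430435042884
d = -0.0231784766665406*r - 0.0385500659155885
n = -0.11107245511953*r - 0.249787712350607
o = -0.714927235847963*r - 1.18905536646304
q = -0.330687898794194*r - 0.855464802150134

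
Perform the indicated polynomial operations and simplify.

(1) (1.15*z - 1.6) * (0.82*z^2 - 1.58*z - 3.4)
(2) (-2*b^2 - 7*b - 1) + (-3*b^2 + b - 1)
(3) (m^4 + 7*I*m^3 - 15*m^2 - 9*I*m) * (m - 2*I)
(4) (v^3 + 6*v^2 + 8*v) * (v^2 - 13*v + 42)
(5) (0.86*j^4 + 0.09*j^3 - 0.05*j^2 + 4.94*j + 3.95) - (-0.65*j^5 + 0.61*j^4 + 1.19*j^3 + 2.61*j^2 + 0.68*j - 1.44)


(1) = 0.943*z^3 - 3.129*z^2 - 1.382*z + 5.44
(2) = -5*b^2 - 6*b - 2
(3) = m^5 + 5*I*m^4 - m^3 + 21*I*m^2 - 18*m
(4) = v^5 - 7*v^4 - 28*v^3 + 148*v^2 + 336*v
(5) = 0.65*j^5 + 0.25*j^4 - 1.1*j^3 - 2.66*j^2 + 4.26*j + 5.39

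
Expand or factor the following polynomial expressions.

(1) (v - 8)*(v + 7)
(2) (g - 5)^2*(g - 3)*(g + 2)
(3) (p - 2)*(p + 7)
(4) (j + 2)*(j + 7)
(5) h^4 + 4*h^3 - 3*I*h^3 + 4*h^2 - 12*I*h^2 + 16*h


(1) = v^2 - v - 56
(2) = g^4 - 11*g^3 + 29*g^2 + 35*g - 150
(3) = p^2 + 5*p - 14
(4) = j^2 + 9*j + 14
(5) = h*(h + 4)*(h - 4*I)*(h + I)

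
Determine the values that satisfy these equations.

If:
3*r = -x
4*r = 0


Then:
r = 0
x = 0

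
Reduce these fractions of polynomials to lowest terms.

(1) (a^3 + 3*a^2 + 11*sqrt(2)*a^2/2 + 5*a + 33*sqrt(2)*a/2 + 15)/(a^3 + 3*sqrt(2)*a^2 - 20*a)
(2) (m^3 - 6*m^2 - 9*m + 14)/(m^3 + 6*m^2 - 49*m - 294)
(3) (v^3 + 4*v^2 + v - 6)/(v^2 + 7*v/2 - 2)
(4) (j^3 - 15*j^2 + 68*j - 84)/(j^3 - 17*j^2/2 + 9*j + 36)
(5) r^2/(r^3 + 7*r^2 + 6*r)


(1) = (2*a^2 + a*(sqrt(2) + 6) + 3*sqrt(2))/(2*a^2 - 4*sqrt(2)*a)
(2) = (m^2 + m - 2)/(m^2 + 13*m + 42)
(3) = (2*v^3 + 8*v^2 + 2*v - 12)/(2*v^2 + 7*v - 4)
(4) = (2*j^2 - 18*j + 28)/(2*j^2 - 5*j - 12)
(5) = r/(r^2 + 7*r + 6)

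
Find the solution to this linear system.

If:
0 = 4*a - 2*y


Then:
a = y/2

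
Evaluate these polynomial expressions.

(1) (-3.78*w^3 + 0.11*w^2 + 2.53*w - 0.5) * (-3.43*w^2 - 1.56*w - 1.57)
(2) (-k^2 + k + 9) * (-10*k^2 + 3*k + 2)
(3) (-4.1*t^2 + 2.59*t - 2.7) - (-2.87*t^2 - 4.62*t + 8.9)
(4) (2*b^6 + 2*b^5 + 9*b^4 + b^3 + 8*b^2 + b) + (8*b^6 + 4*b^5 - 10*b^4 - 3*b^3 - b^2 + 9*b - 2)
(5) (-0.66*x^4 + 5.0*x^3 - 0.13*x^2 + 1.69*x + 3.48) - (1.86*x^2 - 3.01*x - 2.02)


(1) = 12.9654*w^5 + 5.5195*w^4 - 2.9149*w^3 - 2.4045*w^2 - 3.1921*w + 0.785
(2) = 10*k^4 - 13*k^3 - 89*k^2 + 29*k + 18
(3) = -1.23*t^2 + 7.21*t - 11.6
(4) = 10*b^6 + 6*b^5 - b^4 - 2*b^3 + 7*b^2 + 10*b - 2
(5) = -0.66*x^4 + 5.0*x^3 - 1.99*x^2 + 4.7*x + 5.5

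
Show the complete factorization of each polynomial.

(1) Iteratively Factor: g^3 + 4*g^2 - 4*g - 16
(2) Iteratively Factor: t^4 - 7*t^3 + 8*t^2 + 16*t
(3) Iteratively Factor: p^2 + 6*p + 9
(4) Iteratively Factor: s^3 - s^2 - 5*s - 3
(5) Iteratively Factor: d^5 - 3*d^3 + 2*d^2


(1) = (g + 4)*(g^2 - 4) = (g - 2)*(g + 4)*(g + 2)
(2) = (t)*(t^3 - 7*t^2 + 8*t + 16) = t*(t - 4)*(t^2 - 3*t - 4) = t*(t - 4)*(t + 1)*(t - 4)
(3) = (p + 3)*(p + 3)
(4) = (s + 1)*(s^2 - 2*s - 3) = (s - 3)*(s + 1)*(s + 1)
(5) = (d + 2)*(d^4 - 2*d^3 + d^2) = (d - 1)*(d + 2)*(d^3 - d^2) = (d - 1)^2*(d + 2)*(d^2) = d*(d - 1)^2*(d + 2)*(d)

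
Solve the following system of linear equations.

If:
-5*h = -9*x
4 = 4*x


Then:
h = 9/5
x = 1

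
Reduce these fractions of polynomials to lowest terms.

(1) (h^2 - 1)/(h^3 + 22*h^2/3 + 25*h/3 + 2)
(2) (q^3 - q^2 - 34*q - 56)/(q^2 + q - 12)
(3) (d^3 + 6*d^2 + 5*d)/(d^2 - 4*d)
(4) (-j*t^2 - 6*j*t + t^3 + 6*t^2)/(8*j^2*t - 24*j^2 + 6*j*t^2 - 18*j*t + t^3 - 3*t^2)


(1) = (3*h - 3)/(3*h^2 + 19*h + 6)
(2) = (q^2 - 5*q - 14)/(q - 3)
(3) = (d^2 + 6*d + 5)/(d - 4)
(4) = (-j*t^2 - 6*j*t + t^3 + 6*t^2)/(8*j^2*t - 24*j^2 + 6*j*t^2 - 18*j*t + t^3 - 3*t^2)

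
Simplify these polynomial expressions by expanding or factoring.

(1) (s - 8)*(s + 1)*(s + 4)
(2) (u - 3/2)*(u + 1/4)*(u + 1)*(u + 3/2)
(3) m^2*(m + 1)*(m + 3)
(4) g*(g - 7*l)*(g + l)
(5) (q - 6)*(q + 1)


(1) = s^3 - 3*s^2 - 36*s - 32
(2) = u^4 + 5*u^3/4 - 2*u^2 - 45*u/16 - 9/16
(3) = m^4 + 4*m^3 + 3*m^2
(4) = g^3 - 6*g^2*l - 7*g*l^2
(5) = q^2 - 5*q - 6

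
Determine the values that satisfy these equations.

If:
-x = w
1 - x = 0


Then:
w = -1
x = 1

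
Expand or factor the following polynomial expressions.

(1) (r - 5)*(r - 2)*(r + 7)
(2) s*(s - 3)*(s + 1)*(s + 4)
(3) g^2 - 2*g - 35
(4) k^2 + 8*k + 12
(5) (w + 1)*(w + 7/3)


(1) = r^3 - 39*r + 70
(2) = s^4 + 2*s^3 - 11*s^2 - 12*s
(3) = (g - 7)*(g + 5)
(4) = (k + 2)*(k + 6)
(5) = w^2 + 10*w/3 + 7/3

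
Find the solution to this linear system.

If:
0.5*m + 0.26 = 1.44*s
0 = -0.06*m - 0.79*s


Then:
m = -0.43
s = 0.03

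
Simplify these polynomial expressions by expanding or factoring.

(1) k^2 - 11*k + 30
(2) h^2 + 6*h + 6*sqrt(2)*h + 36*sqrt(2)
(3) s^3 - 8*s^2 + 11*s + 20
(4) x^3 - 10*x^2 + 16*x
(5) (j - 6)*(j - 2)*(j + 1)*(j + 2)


(1) = (k - 6)*(k - 5)
(2) = (h + 6)*(h + 6*sqrt(2))
(3) = (s - 5)*(s - 4)*(s + 1)
(4) = x*(x - 8)*(x - 2)
(5) = j^4 - 5*j^3 - 10*j^2 + 20*j + 24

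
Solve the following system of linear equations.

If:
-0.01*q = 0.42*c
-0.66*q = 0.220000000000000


Then:
c = 0.01
q = -0.33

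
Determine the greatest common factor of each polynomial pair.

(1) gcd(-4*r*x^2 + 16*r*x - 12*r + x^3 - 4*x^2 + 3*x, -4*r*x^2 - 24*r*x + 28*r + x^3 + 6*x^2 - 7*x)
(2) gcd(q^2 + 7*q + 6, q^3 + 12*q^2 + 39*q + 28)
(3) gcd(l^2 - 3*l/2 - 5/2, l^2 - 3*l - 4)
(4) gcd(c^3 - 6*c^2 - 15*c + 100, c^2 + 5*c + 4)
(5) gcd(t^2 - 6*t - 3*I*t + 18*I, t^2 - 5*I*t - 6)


(1) = gcd((-4*r + x)*(x - 3)*(x - 1), (-4*r + x)*(x - 1)*(x + 7)) = -4*r*x + 4*r + x^2 - x
(2) = gcd((q + 1)*(q + 6), (q + 1)*(q + 4)*(q + 7)) = q + 1
(3) = l + 1
(4) = gcd((c - 5)^2*(c + 4), (c + 1)*(c + 4)) = c + 4
(5) = gcd((t - 6)*(t - 3*I), (t - 3*I)*(t - 2*I)) = t - 3*I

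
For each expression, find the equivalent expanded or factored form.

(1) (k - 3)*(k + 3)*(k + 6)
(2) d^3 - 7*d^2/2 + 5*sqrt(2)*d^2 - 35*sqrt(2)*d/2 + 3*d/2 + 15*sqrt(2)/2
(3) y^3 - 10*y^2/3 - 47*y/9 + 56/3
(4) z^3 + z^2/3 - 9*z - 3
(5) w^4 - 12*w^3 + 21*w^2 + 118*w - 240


(1) = k^3 + 6*k^2 - 9*k - 54
(2) = (d - 3)*(d - 1/2)*(d + 5*sqrt(2))
(3) = (y - 3)*(y - 8/3)*(y + 7/3)
(4) = (z - 3)*(z + 1/3)*(z + 3)
(5) = (w - 8)*(w - 5)*(w - 2)*(w + 3)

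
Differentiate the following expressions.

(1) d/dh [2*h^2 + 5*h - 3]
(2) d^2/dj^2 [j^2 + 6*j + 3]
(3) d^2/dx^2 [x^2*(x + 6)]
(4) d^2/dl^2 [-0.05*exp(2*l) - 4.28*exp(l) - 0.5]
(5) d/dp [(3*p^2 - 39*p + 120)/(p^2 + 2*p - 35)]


(1) = 4*h + 5
(2) = 2
(3) = 6*x + 12
(4) = (-0.2*exp(l) - 4.28)*exp(l)
(5) = 45/(p^2 + 14*p + 49)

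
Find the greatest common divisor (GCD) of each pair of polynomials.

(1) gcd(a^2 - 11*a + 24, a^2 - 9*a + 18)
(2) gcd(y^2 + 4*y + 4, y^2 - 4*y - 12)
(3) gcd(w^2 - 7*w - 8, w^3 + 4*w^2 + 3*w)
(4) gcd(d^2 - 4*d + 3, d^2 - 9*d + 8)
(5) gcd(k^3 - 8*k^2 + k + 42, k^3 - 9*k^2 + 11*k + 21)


(1) = gcd((a - 8)*(a - 3), (a - 6)*(a - 3)) = a - 3
(2) = y + 2
(3) = gcd((w - 8)*(w + 1), w*(w + 1)*(w + 3)) = w + 1
(4) = gcd((d - 3)*(d - 1), (d - 8)*(d - 1)) = d - 1
(5) = gcd((k - 7)*(k - 3)*(k + 2), (k - 7)*(k - 3)*(k + 1)) = k^2 - 10*k + 21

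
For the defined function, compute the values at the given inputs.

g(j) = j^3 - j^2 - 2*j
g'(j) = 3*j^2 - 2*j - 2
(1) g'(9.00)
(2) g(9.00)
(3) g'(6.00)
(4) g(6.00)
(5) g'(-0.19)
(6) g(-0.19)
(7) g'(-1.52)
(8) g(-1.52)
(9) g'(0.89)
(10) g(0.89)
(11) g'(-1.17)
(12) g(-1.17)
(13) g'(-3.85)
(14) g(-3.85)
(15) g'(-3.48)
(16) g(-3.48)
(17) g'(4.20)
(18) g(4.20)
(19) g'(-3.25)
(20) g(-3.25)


(1) = 223.00
(2) = 630.00
(3) = 94.00
(4) = 168.00
(5) = -1.51
(6) = 0.34
(7) = 7.97
(8) = -2.78
(9) = -1.40
(10) = -1.87
(11) = 4.45
(12) = -0.63
(13) = 50.17
(14) = -64.19
(15) = 41.29
(16) = -47.29
(17) = 42.52
(18) = 48.05
(19) = 36.19
(20) = -38.39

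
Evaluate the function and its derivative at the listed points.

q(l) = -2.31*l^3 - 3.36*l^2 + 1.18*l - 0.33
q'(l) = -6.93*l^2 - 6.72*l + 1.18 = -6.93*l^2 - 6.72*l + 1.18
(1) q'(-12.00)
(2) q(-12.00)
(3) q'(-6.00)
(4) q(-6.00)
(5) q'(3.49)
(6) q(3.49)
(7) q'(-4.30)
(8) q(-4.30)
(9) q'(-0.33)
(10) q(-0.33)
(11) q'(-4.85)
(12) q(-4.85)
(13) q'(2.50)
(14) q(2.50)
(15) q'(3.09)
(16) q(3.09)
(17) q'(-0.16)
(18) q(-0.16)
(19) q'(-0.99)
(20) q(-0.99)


(1) = -916.10
(2) = 3493.35
(3) = -207.98
(4) = 370.59
(5) = -106.68
(6) = -135.33
(7) = -98.06
(8) = 116.13
(9) = 2.64
(10) = -1.00
(11) = -129.24
(12) = 178.45
(13) = -58.93
(14) = -54.47
(15) = -85.75
(16) = -96.92
(17) = 2.08
(18) = -0.60
(19) = 1.04
(20) = -2.55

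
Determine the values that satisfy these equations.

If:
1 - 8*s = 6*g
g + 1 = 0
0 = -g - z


Then:
g = -1
s = 7/8
z = 1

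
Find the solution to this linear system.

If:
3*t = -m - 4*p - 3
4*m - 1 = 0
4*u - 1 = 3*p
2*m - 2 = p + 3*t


Then:
m = 1/4
p = -7/12
t = -11/36
u = -3/16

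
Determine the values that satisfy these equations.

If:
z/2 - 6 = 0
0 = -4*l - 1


Then:
l = -1/4
z = 12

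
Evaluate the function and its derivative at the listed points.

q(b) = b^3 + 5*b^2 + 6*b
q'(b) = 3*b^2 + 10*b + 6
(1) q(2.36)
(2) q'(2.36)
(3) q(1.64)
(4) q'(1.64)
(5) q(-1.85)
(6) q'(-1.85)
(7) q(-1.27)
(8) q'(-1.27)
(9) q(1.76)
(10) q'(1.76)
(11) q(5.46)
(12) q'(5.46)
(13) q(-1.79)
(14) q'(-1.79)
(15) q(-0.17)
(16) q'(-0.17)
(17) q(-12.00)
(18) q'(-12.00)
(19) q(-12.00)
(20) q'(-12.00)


(1) = 55.15
(2) = 46.31
(3) = 27.70
(4) = 30.47
(5) = -0.32
(6) = -2.23
(7) = -1.60
(8) = -1.86
(9) = 31.50
(10) = 32.89
(11) = 344.59
(12) = 150.03
(13) = -0.45
(14) = -2.29
(15) = -0.88
(16) = 4.39
(17) = -1080.00
(18) = 318.00
(19) = -1080.00
(20) = 318.00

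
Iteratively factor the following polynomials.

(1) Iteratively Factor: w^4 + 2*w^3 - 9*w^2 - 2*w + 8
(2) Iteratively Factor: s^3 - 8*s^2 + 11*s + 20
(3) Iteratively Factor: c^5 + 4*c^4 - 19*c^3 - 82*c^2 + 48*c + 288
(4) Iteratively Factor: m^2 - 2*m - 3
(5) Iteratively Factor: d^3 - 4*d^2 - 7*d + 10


(1) = (w + 4)*(w^3 - 2*w^2 - w + 2) = (w - 2)*(w + 4)*(w^2 - 1) = (w - 2)*(w + 1)*(w + 4)*(w - 1)
(2) = (s - 5)*(s^2 - 3*s - 4) = (s - 5)*(s + 1)*(s - 4)
(3) = (c + 3)*(c^4 + c^3 - 22*c^2 - 16*c + 96) = (c - 4)*(c + 3)*(c^3 + 5*c^2 - 2*c - 24) = (c - 4)*(c + 3)*(c + 4)*(c^2 + c - 6) = (c - 4)*(c - 2)*(c + 3)*(c + 4)*(c + 3)
(4) = (m + 1)*(m - 3)
(5) = (d - 1)*(d^2 - 3*d - 10) = (d - 5)*(d - 1)*(d + 2)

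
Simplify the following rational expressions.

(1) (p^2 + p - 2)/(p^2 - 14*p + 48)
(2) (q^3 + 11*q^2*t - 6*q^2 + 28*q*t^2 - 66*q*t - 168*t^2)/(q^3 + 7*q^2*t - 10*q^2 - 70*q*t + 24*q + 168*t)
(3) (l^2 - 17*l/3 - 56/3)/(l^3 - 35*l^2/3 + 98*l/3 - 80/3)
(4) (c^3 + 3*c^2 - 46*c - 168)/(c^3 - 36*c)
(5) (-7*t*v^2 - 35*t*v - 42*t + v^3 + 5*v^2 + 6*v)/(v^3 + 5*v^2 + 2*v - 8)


(1) = (p^2 + p - 2)/(p^2 - 14*p + 48)
(2) = (q + 4*t)/(q - 4)
(3) = (3*l + 7)/(3*l^2 - 11*l + 10)
(4) = (c^2 - 3*c - 28)/(c^2 - 6*c)
(5) = (-7*t*v - 21*t + v^2 + 3*v)/(v^2 + 3*v - 4)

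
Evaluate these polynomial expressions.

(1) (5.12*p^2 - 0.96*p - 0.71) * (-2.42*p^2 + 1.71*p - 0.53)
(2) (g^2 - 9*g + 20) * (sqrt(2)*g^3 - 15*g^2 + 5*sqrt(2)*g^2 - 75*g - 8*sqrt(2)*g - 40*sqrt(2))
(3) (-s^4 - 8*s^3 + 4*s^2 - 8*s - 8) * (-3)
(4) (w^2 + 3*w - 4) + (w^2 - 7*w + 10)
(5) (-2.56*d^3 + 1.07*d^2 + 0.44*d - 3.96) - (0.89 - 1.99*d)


(1) = -12.3904*p^4 + 11.0784*p^3 - 2.637*p^2 - 0.7053*p + 0.3763
(2) = sqrt(2)*g^5 - 15*g^4 - 4*sqrt(2)*g^4 - 33*sqrt(2)*g^3 + 60*g^3 + 132*sqrt(2)*g^2 + 375*g^2 - 1500*g + 200*sqrt(2)*g - 800*sqrt(2)
(3) = 3*s^4 + 24*s^3 - 12*s^2 + 24*s + 24
(4) = 2*w^2 - 4*w + 6
(5) = -2.56*d^3 + 1.07*d^2 + 2.43*d - 4.85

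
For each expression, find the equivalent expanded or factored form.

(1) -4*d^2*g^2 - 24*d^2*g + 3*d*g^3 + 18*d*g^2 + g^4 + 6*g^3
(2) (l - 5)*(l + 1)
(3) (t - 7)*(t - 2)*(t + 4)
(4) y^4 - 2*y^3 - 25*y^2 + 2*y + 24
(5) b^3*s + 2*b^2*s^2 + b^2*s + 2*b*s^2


(1) = g*(-d + g)*(4*d + g)*(g + 6)
(2) = l^2 - 4*l - 5
(3) = t^3 - 5*t^2 - 22*t + 56
(4) = (y - 6)*(y - 1)*(y + 1)*(y + 4)
(5) = b*(b + 2*s)*(b*s + s)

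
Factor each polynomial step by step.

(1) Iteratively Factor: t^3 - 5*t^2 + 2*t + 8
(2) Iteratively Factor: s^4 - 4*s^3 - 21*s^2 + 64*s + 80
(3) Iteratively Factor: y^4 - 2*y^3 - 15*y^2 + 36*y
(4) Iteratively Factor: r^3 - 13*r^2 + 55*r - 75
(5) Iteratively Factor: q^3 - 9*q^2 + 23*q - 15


(1) = (t - 2)*(t^2 - 3*t - 4) = (t - 4)*(t - 2)*(t + 1)
(2) = (s - 5)*(s^3 + s^2 - 16*s - 16) = (s - 5)*(s + 4)*(s^2 - 3*s - 4) = (s - 5)*(s + 1)*(s + 4)*(s - 4)
(3) = (y - 3)*(y^3 + y^2 - 12*y) = y*(y - 3)*(y^2 + y - 12) = y*(y - 3)^2*(y + 4)
(4) = (r - 3)*(r^2 - 10*r + 25) = (r - 5)*(r - 3)*(r - 5)
(5) = (q - 1)*(q^2 - 8*q + 15) = (q - 5)*(q - 1)*(q - 3)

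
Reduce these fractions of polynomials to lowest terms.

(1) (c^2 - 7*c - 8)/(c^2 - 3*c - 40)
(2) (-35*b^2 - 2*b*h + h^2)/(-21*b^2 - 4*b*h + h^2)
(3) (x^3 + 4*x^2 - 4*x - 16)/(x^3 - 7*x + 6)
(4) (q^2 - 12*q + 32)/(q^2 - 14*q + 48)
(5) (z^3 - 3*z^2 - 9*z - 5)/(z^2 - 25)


(1) = (c + 1)/(c + 5)
(2) = (5*b + h)/(3*b + h)
(3) = (x^2 + 6*x + 8)/(x^2 + 2*x - 3)
(4) = (q - 4)/(q - 6)
(5) = (z^2 + 2*z + 1)/(z + 5)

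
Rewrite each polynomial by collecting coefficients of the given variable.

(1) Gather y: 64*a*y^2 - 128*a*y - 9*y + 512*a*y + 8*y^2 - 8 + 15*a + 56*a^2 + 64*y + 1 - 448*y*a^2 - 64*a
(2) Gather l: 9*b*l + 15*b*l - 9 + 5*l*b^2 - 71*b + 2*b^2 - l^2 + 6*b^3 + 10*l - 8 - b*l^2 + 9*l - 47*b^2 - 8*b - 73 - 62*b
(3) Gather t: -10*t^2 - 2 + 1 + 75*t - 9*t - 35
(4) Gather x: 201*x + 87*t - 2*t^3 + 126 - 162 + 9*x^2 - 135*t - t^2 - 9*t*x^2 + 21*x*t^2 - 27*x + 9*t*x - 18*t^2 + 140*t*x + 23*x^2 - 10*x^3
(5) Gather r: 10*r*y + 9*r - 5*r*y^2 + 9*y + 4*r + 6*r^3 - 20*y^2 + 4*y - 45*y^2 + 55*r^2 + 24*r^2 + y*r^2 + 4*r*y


(1) = 56*a^2 - 49*a + y^2*(64*a + 8) + y*(-448*a^2 + 384*a + 55) - 7
(2) = 6*b^3 - 45*b^2 - 141*b + l^2*(-b - 1) + l*(5*b^2 + 24*b + 19) - 90
(3) = -10*t^2 + 66*t - 36
(4) = -2*t^3 - 19*t^2 - 48*t - 10*x^3 + x^2*(32 - 9*t) + x*(21*t^2 + 149*t + 174) - 36
(5) = 6*r^3 + r^2*(y + 79) + r*(-5*y^2 + 14*y + 13) - 65*y^2 + 13*y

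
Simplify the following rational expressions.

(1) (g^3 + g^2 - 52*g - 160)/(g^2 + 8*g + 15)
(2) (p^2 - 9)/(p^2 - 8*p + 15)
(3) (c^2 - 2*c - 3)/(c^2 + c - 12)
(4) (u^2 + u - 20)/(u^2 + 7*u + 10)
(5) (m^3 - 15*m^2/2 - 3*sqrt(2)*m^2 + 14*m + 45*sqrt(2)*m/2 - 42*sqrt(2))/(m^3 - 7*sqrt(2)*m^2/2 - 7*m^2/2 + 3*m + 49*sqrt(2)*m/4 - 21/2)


(1) = (g^2 - 4*g - 32)/(g + 3)
(2) = (p + 3)/(p - 5)
(3) = (c + 1)/(c + 4)
(4) = (u - 4)/(u + 2)
(5) = (8*m - 32)/(8*m - 4*sqrt(2))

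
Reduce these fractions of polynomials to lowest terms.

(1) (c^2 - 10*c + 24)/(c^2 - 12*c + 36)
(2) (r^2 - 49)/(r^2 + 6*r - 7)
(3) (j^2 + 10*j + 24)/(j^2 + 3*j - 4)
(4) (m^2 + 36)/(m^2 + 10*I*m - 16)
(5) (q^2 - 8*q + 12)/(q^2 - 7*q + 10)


(1) = (c - 4)/(c - 6)
(2) = (r - 7)/(r - 1)
(3) = (j + 6)/(j - 1)
(4) = (m^2 + 36)/(m^2 + 10*I*m - 16)
(5) = (q - 6)/(q - 5)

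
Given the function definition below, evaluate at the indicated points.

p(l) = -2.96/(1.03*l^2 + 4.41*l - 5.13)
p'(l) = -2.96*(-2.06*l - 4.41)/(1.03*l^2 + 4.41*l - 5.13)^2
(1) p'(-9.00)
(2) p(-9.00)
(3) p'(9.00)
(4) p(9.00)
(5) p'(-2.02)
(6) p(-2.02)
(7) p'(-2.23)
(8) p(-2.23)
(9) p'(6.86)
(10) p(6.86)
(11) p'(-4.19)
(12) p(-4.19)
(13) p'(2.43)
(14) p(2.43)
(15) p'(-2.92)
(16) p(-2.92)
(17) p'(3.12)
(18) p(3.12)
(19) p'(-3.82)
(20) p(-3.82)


(1) = -0.03
(2) = -0.08
(3) = 0.00
(4) = -0.03
(5) = 0.01
(6) = 0.30
(7) = -0.01
(8) = 0.30
(9) = 0.01
(10) = -0.04
(11) = -0.41
(12) = 0.54
(13) = 0.20
(14) = -0.25
(15) = -0.06
(16) = 0.32
(17) = 0.09
(18) = -0.16
(19) = -0.21
(20) = 0.43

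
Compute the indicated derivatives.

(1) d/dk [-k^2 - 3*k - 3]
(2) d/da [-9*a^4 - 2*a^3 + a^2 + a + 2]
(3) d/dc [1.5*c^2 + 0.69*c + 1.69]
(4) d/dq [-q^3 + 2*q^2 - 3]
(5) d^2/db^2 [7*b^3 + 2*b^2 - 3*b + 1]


(1) = -2*k - 3
(2) = -36*a^3 - 6*a^2 + 2*a + 1
(3) = 3.0*c + 0.69
(4) = q*(4 - 3*q)
(5) = 42*b + 4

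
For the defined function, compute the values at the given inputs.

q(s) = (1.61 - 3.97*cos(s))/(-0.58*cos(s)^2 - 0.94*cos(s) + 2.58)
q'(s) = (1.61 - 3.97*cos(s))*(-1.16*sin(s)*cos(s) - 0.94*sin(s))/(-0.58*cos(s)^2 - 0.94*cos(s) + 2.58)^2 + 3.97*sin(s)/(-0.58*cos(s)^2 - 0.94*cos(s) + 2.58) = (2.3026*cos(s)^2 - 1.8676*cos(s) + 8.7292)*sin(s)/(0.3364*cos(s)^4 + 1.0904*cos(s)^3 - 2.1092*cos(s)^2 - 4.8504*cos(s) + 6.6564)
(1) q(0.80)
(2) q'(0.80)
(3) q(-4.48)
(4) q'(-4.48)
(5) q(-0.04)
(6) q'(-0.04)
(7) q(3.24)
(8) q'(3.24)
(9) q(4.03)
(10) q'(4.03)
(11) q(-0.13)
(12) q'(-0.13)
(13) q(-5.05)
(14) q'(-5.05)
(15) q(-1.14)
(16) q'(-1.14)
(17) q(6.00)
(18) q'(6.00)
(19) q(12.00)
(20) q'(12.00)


(1) = -0.70
(2) = 2.27
(3) = 0.91
(4) = 1.18
(5) = -2.22
(6) = -0.33
(7) = 1.89
(8) = -0.15
(9) = 1.40
(10) = -0.97
(11) = -2.16
(12) = -1.02
(13) = 0.13
(14) = 1.62
(15) = -0.02
(16) = -1.74
(17) = -1.93
(18) = -1.94
(19) = -1.27
(20) = -2.50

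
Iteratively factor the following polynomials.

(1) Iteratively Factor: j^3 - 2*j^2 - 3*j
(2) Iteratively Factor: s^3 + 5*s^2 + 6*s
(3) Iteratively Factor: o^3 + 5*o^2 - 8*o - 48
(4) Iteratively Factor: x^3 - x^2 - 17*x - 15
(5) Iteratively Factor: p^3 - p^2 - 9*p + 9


(1) = (j + 1)*(j^2 - 3*j) = (j - 3)*(j + 1)*(j)
(2) = (s)*(s^2 + 5*s + 6) = s*(s + 2)*(s + 3)
(3) = (o - 3)*(o^2 + 8*o + 16) = (o - 3)*(o + 4)*(o + 4)
(4) = (x + 1)*(x^2 - 2*x - 15) = (x - 5)*(x + 1)*(x + 3)
(5) = (p + 3)*(p^2 - 4*p + 3) = (p - 3)*(p + 3)*(p - 1)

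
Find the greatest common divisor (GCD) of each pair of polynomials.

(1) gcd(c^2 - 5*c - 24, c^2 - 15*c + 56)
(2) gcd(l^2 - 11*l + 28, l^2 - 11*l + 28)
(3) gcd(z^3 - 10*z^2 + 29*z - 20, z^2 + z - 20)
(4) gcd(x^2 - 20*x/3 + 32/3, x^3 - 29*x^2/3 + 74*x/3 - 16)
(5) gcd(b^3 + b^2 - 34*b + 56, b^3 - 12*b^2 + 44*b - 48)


(1) = gcd((c - 8)*(c + 3), (c - 8)*(c - 7)) = c - 8
(2) = l^2 - 11*l + 28
(3) = z - 4
(4) = x - 8/3
(5) = b^2 - 6*b + 8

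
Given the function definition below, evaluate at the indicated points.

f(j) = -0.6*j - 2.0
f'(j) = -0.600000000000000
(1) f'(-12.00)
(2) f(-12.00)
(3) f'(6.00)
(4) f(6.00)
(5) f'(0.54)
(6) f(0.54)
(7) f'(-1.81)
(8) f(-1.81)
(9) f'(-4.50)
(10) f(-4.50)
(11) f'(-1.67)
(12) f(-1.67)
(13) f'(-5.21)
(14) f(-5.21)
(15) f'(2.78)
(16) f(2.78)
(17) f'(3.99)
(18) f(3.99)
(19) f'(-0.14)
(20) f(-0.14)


(1) = -0.60
(2) = 5.20
(3) = -0.60
(4) = -5.60
(5) = -0.60
(6) = -2.32
(7) = -0.60
(8) = -0.91
(9) = -0.60
(10) = 0.70
(11) = -0.60
(12) = -1.00
(13) = -0.60
(14) = 1.13
(15) = -0.60
(16) = -3.67
(17) = -0.60
(18) = -4.39
(19) = -0.60
(20) = -1.92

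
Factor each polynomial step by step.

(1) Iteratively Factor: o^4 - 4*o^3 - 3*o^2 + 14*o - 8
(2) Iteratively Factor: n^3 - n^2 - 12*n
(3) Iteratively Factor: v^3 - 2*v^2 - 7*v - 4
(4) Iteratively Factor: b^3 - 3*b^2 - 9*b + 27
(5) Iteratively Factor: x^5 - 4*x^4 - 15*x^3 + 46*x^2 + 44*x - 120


(1) = (o + 2)*(o^3 - 6*o^2 + 9*o - 4) = (o - 1)*(o + 2)*(o^2 - 5*o + 4) = (o - 1)^2*(o + 2)*(o - 4)
(2) = (n)*(n^2 - n - 12) = n*(n - 4)*(n + 3)
(3) = (v - 4)*(v^2 + 2*v + 1) = (v - 4)*(v + 1)*(v + 1)
(4) = (b - 3)*(b^2 - 9) = (b - 3)^2*(b + 3)
(5) = (x - 5)*(x^4 + x^3 - 10*x^2 - 4*x + 24) = (x - 5)*(x - 2)*(x^3 + 3*x^2 - 4*x - 12) = (x - 5)*(x - 2)*(x + 2)*(x^2 + x - 6) = (x - 5)*(x - 2)^2*(x + 2)*(x + 3)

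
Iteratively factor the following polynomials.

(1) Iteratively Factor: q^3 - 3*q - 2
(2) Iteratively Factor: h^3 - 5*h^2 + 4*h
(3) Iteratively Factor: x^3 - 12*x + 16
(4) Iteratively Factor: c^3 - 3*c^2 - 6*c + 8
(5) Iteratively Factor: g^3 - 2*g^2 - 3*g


(1) = (q - 2)*(q^2 + 2*q + 1) = (q - 2)*(q + 1)*(q + 1)
(2) = (h - 1)*(h^2 - 4*h) = h*(h - 1)*(h - 4)
(3) = (x + 4)*(x^2 - 4*x + 4) = (x - 2)*(x + 4)*(x - 2)
(4) = (c + 2)*(c^2 - 5*c + 4) = (c - 1)*(c + 2)*(c - 4)
(5) = (g - 3)*(g^2 + g) = (g - 3)*(g + 1)*(g)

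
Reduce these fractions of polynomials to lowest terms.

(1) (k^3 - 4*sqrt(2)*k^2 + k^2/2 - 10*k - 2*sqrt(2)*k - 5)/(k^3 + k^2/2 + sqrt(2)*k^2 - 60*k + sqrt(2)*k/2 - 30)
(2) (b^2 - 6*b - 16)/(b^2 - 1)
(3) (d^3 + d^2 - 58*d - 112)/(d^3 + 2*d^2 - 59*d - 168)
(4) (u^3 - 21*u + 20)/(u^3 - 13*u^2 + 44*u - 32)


(1) = (4*k + 4*sqrt(2))/(4*k + 24*sqrt(2))
(2) = (b^2 - 6*b - 16)/(b^2 - 1)
(3) = (d + 2)/(d + 3)
(4) = (u + 5)/(u - 8)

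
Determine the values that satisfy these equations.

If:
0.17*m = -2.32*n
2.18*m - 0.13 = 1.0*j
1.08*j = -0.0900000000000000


Then:
j = -0.08
m = 0.02
n = -0.00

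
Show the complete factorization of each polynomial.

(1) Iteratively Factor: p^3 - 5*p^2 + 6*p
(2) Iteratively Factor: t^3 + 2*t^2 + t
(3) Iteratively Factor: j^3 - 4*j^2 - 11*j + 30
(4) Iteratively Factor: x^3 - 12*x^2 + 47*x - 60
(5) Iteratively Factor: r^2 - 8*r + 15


(1) = (p)*(p^2 - 5*p + 6) = p*(p - 3)*(p - 2)
(2) = (t + 1)*(t^2 + t) = (t + 1)^2*(t)
(3) = (j - 2)*(j^2 - 2*j - 15) = (j - 2)*(j + 3)*(j - 5)
(4) = (x - 5)*(x^2 - 7*x + 12) = (x - 5)*(x - 4)*(x - 3)
(5) = (r - 5)*(r - 3)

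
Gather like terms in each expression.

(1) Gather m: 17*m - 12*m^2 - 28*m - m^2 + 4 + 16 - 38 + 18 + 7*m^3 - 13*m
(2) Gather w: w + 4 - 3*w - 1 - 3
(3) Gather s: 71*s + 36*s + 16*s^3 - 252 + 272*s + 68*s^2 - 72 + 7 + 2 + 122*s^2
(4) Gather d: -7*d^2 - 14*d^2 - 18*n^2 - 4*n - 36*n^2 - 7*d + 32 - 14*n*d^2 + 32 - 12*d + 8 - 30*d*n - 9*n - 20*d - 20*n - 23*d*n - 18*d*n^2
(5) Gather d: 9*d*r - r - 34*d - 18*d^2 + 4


(1) = 7*m^3 - 13*m^2 - 24*m
(2) = -2*w
(3) = 16*s^3 + 190*s^2 + 379*s - 315
(4) = d^2*(-14*n - 21) + d*(-18*n^2 - 53*n - 39) - 54*n^2 - 33*n + 72
(5) = -18*d^2 + d*(9*r - 34) - r + 4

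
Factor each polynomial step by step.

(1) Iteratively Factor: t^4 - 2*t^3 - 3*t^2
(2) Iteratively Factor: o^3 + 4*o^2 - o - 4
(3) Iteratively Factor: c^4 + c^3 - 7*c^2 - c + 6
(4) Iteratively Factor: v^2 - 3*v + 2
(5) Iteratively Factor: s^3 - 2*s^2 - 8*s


(1) = (t)*(t^3 - 2*t^2 - 3*t) = t*(t + 1)*(t^2 - 3*t) = t^2*(t + 1)*(t - 3)
(2) = (o - 1)*(o^2 + 5*o + 4) = (o - 1)*(o + 1)*(o + 4)
(3) = (c + 3)*(c^3 - 2*c^2 - c + 2) = (c - 1)*(c + 3)*(c^2 - c - 2) = (c - 2)*(c - 1)*(c + 3)*(c + 1)
(4) = (v - 2)*(v - 1)
(5) = (s)*(s^2 - 2*s - 8) = s*(s + 2)*(s - 4)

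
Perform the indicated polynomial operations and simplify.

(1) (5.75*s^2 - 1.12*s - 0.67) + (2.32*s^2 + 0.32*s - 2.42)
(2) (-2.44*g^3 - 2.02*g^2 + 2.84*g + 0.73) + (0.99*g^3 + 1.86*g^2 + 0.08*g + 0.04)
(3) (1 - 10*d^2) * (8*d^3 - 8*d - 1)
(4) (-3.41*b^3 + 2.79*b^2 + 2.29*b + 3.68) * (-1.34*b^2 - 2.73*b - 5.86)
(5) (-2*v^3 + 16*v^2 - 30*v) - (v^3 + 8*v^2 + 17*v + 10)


(1) = 8.07*s^2 - 0.8*s - 3.09
(2) = -1.45*g^3 - 0.16*g^2 + 2.92*g + 0.77
(3) = -80*d^5 + 88*d^3 + 10*d^2 - 8*d - 1
(4) = 4.5694*b^5 + 5.5707*b^4 + 9.2973*b^3 - 27.5323*b^2 - 23.4658*b - 21.5648
(5) = -3*v^3 + 8*v^2 - 47*v - 10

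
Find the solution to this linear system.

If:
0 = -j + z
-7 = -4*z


Then:
j = 7/4
z = 7/4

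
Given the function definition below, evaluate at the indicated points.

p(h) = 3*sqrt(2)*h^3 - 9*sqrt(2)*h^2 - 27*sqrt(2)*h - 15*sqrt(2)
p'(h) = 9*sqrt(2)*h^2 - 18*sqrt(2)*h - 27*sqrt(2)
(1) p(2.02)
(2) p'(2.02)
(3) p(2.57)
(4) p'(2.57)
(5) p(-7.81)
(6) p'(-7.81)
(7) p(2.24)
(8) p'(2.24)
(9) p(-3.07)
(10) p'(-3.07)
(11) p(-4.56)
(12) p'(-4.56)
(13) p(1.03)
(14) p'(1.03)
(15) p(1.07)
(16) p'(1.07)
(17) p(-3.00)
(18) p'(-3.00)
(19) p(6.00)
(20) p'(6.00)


(1) = -115.31
(2) = -37.67
(3) = -131.40
(4) = -19.54
(5) = -2520.46
(6) = 936.98
(7) = -122.92
(8) = -31.34
(9) = -146.71
(10) = 159.93
(11) = -514.04
(12) = 342.55
(13) = -69.41
(14) = -50.90
(15) = -71.44
(16) = -50.85
(17) = -135.76
(18) = 152.74
(19) = 207.89
(20) = 267.29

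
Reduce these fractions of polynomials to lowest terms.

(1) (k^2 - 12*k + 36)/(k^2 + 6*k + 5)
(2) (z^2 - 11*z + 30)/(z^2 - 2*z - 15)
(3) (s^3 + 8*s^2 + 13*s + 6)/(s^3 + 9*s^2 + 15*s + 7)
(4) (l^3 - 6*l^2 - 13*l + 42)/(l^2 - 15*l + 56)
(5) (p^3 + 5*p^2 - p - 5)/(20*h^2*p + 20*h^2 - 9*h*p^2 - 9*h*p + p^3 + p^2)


(1) = (k^2 - 12*k + 36)/(k^2 + 6*k + 5)
(2) = (z - 6)/(z + 3)
(3) = (s + 6)/(s + 7)
(4) = (l^2 + l - 6)/(l - 8)
(5) = (p^2 + 4*p - 5)/(20*h^2 - 9*h*p + p^2)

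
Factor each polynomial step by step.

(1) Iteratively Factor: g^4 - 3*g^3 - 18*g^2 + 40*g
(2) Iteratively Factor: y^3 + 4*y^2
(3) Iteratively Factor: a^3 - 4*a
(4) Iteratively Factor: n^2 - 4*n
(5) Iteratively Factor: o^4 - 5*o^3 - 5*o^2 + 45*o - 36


(1) = (g + 4)*(g^3 - 7*g^2 + 10*g) = (g - 2)*(g + 4)*(g^2 - 5*g) = g*(g - 2)*(g + 4)*(g - 5)
(2) = (y)*(y^2 + 4*y) = y*(y + 4)*(y)
(3) = (a - 2)*(a^2 + 2*a) = a*(a - 2)*(a + 2)
(4) = (n - 4)*(n)
(5) = (o - 3)*(o^3 - 2*o^2 - 11*o + 12) = (o - 3)*(o + 3)*(o^2 - 5*o + 4) = (o - 3)*(o - 1)*(o + 3)*(o - 4)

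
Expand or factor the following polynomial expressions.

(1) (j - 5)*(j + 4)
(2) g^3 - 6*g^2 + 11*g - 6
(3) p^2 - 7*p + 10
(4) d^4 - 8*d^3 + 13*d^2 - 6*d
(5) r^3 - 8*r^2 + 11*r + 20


(1) = j^2 - j - 20
(2) = (g - 3)*(g - 2)*(g - 1)
(3) = (p - 5)*(p - 2)
(4) = d*(d - 6)*(d - 1)^2
(5) = (r - 5)*(r - 4)*(r + 1)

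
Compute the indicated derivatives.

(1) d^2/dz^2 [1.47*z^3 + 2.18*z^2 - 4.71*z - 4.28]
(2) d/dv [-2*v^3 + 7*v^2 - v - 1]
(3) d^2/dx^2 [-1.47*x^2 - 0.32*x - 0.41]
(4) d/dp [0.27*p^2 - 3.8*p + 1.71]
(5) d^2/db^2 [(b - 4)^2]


(1) = 8.82*z + 4.36
(2) = -6*v^2 + 14*v - 1
(3) = -2.94000000000000
(4) = 0.54*p - 3.8
(5) = 2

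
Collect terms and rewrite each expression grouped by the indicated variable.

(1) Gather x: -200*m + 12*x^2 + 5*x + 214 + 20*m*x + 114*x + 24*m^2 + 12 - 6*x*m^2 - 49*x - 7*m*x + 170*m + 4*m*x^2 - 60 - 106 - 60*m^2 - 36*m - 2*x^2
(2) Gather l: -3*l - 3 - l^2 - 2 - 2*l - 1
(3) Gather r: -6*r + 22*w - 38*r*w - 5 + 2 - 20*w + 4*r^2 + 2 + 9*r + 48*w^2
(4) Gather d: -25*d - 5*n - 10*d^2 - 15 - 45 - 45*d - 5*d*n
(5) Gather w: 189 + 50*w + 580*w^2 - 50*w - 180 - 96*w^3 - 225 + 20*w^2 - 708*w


(1) = -36*m^2 - 66*m + x^2*(4*m + 10) + x*(-6*m^2 + 13*m + 70) + 60
(2) = -l^2 - 5*l - 6
(3) = 4*r^2 + r*(3 - 38*w) + 48*w^2 + 2*w - 1
(4) = -10*d^2 + d*(-5*n - 70) - 5*n - 60
(5) = -96*w^3 + 600*w^2 - 708*w - 216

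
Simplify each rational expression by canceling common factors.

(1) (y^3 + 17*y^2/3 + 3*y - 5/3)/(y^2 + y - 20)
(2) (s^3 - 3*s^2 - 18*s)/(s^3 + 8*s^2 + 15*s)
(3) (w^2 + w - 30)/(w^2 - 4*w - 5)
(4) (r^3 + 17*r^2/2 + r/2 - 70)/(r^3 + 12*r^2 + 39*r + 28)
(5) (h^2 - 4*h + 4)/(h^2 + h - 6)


(1) = (3*y^2 + 2*y - 1)/(3*y - 12)
(2) = (s - 6)/(s + 5)
(3) = (w + 6)/(w + 1)
(4) = (2*r - 5)/(2*r + 2)
(5) = (h - 2)/(h + 3)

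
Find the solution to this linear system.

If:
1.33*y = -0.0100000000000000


Then:
y = -0.01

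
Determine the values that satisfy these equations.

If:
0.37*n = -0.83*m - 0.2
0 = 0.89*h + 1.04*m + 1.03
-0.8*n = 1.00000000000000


Then:
h = -1.53
m = 0.32
n = -1.25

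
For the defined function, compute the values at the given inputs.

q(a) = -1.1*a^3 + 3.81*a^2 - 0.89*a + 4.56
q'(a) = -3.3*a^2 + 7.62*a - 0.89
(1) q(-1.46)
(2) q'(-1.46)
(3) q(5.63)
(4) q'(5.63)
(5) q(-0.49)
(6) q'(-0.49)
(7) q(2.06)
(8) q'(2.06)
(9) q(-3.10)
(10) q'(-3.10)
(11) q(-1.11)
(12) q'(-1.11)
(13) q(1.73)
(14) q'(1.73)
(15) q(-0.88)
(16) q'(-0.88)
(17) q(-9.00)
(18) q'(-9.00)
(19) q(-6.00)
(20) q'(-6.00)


(1) = 17.40
(2) = -19.05
(3) = -75.98
(4) = -62.59
(5) = 6.04
(6) = -5.42
(7) = 9.28
(8) = 0.80
(9) = 76.70
(10) = -56.23
(11) = 11.75
(12) = -13.41
(13) = 8.73
(14) = 2.42
(15) = 9.04
(16) = -10.15
(17) = 1123.08
(18) = -336.77
(19) = 384.66
(20) = -165.41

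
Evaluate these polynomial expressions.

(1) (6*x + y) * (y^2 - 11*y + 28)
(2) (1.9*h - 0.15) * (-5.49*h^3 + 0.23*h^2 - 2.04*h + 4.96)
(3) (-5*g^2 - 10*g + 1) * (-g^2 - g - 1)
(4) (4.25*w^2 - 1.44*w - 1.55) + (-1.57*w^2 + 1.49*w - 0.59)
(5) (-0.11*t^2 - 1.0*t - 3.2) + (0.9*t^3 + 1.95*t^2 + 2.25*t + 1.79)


(1) = 6*x*y^2 - 66*x*y + 168*x + y^3 - 11*y^2 + 28*y
(2) = -10.431*h^4 + 1.2605*h^3 - 3.9105*h^2 + 9.73*h - 0.744
(3) = 5*g^4 + 15*g^3 + 14*g^2 + 9*g - 1
(4) = 2.68*w^2 + 0.05*w - 2.14
(5) = 0.9*t^3 + 1.84*t^2 + 1.25*t - 1.41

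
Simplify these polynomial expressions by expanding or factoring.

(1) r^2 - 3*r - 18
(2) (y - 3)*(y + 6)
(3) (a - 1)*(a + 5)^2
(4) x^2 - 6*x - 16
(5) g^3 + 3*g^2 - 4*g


(1) = (r - 6)*(r + 3)
(2) = y^2 + 3*y - 18
(3) = a^3 + 9*a^2 + 15*a - 25
(4) = (x - 8)*(x + 2)
(5) = g*(g - 1)*(g + 4)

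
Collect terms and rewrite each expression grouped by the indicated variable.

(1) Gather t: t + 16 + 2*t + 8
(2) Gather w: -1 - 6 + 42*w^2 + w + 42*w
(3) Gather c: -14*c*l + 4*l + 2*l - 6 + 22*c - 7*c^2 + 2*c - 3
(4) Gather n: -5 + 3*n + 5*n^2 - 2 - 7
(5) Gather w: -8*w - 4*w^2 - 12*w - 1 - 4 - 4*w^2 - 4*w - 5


(1) = 3*t + 24
(2) = 42*w^2 + 43*w - 7
(3) = -7*c^2 + c*(24 - 14*l) + 6*l - 9
(4) = 5*n^2 + 3*n - 14
(5) = -8*w^2 - 24*w - 10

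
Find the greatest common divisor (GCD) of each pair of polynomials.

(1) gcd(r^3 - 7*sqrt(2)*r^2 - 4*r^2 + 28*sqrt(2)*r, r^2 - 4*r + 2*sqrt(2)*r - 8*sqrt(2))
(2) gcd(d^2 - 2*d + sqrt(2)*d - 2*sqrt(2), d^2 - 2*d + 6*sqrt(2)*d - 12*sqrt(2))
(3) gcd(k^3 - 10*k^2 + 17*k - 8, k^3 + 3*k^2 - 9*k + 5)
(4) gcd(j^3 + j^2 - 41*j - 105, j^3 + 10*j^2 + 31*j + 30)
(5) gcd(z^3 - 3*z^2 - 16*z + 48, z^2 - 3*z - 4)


(1) = r - 4
(2) = d - 2
(3) = k^2 - 2*k + 1
(4) = gcd((j - 7)*(j + 3)*(j + 5), (j + 2)*(j + 3)*(j + 5)) = j^2 + 8*j + 15
(5) = gcd((z - 4)*(z - 3)*(z + 4), (z - 4)*(z + 1)) = z - 4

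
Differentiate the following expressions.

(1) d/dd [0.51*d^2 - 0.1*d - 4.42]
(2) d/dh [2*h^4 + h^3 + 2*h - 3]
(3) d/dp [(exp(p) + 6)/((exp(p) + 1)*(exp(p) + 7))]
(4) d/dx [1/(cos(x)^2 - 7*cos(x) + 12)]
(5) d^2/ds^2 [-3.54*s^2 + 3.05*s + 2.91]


(1) = 1.02*d - 0.1
(2) = 8*h^3 + 3*h^2 + 2
(3) = (-exp(2*p) - 12*exp(p) - 41)*exp(p)/(exp(4*p) + 16*exp(3*p) + 78*exp(2*p) + 112*exp(p) + 49)
(4) = (2*cos(x) - 7)*sin(x)/(cos(x)^2 - 7*cos(x) + 12)^2
(5) = -7.08000000000000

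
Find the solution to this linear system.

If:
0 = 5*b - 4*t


Then:
b = 4*t/5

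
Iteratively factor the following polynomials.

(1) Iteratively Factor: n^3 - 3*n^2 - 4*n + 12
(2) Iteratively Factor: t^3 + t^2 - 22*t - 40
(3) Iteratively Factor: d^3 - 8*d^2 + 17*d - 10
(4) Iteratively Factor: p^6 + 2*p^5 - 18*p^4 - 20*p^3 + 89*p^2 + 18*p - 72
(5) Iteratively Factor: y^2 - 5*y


(1) = (n + 2)*(n^2 - 5*n + 6) = (n - 2)*(n + 2)*(n - 3)
(2) = (t + 2)*(t^2 - t - 20) = (t + 2)*(t + 4)*(t - 5)
(3) = (d - 5)*(d^2 - 3*d + 2) = (d - 5)*(d - 1)*(d - 2)
(4) = (p + 1)*(p^5 + p^4 - 19*p^3 - p^2 + 90*p - 72) = (p - 1)*(p + 1)*(p^4 + 2*p^3 - 17*p^2 - 18*p + 72) = (p - 1)*(p + 1)*(p + 4)*(p^3 - 2*p^2 - 9*p + 18) = (p - 2)*(p - 1)*(p + 1)*(p + 4)*(p^2 - 9) = (p - 3)*(p - 2)*(p - 1)*(p + 1)*(p + 4)*(p + 3)
(5) = (y)*(y - 5)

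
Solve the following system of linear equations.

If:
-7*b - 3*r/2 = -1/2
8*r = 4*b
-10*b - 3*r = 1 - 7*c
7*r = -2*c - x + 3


Then:
b = 2/31
c = 54/217
r = 1/31
x = 494/217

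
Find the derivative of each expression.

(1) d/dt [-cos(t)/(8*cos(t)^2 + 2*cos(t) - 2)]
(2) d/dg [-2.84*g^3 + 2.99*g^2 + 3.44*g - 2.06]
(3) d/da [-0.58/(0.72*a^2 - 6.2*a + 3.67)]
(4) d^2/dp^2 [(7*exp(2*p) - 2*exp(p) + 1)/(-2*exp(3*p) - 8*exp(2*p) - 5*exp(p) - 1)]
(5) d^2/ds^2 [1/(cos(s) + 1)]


(1) = (4*sin(t)^2 - 5)*sin(t)/(2*(4*cos(t)^2 + cos(t) - 1)^2)
(2) = -8.52*g^2 + 5.98*g + 3.44
(3) = (0.8352*a - 3.596)/(0.72*a^2 - 6.2*a + 3.67)^2
(4) = (-28*exp(7*p) + 144*exp(6*p) + 480*exp(5*p) + 334*exp(4*p) - 359*exp(3*p) - 303*exp(2*p) - 31*exp(p) + 7)*exp(p)/(8*exp(9*p) + 96*exp(8*p) + 444*exp(7*p) + 1004*exp(6*p) + 1206*exp(5*p) + 852*exp(4*p) + 371*exp(3*p) + 99*exp(2*p) + 15*exp(p) + 1)
(5) = (sin(s)^2 + cos(s) + 1)/(cos(s) + 1)^3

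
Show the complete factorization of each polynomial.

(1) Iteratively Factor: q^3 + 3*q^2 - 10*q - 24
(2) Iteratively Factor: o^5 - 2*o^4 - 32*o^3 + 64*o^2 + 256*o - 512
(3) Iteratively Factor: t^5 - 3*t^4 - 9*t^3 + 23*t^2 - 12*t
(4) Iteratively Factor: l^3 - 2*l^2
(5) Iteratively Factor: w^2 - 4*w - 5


(1) = (q + 2)*(q^2 + q - 12) = (q + 2)*(q + 4)*(q - 3)
(2) = (o - 2)*(o^4 - 32*o^2 + 256) = (o - 2)*(o + 4)*(o^3 - 4*o^2 - 16*o + 64) = (o - 4)*(o - 2)*(o + 4)*(o^2 - 16) = (o - 4)*(o - 2)*(o + 4)^2*(o - 4)
(3) = (t - 4)*(t^4 + t^3 - 5*t^2 + 3*t) = (t - 4)*(t - 1)*(t^3 + 2*t^2 - 3*t) = t*(t - 4)*(t - 1)*(t^2 + 2*t - 3) = t*(t - 4)*(t - 1)^2*(t + 3)
(4) = (l)*(l^2 - 2*l) = l^2*(l - 2)
(5) = (w + 1)*(w - 5)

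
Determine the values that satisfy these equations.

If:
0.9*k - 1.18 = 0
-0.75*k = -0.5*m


Then:
k = 1.31
m = 1.97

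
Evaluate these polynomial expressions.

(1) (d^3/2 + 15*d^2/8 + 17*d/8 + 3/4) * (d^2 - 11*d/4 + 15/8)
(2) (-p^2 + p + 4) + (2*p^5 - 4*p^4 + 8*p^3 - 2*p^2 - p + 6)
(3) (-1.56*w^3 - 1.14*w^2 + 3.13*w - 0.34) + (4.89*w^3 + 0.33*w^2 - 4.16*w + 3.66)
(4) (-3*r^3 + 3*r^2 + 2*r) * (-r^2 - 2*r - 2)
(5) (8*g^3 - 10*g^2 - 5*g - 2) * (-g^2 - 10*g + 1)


(1) = d^5/2 + d^4/2 - 67*d^3/32 - 101*d^2/64 + 123*d/64 + 45/32
(2) = 2*p^5 - 4*p^4 + 8*p^3 - 3*p^2 + 10
(3) = 3.33*w^3 - 0.81*w^2 - 1.03*w + 3.32
(4) = 3*r^5 + 3*r^4 - 2*r^3 - 10*r^2 - 4*r
(5) = -8*g^5 - 70*g^4 + 113*g^3 + 42*g^2 + 15*g - 2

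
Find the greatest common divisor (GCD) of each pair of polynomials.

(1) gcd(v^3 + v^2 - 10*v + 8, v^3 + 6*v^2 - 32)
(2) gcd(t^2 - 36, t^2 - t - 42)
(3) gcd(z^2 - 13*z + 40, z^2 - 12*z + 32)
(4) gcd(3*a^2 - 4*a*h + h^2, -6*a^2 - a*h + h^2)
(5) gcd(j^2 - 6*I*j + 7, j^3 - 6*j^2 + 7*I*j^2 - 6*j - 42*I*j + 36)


(1) = v^2 + 2*v - 8
(2) = gcd((t - 6)*(t + 6), (t - 7)*(t + 6)) = t + 6
(3) = gcd((z - 8)*(z - 5), (z - 8)*(z - 4)) = z - 8
(4) = 3*a - h
(5) = gcd((j - 7*I)*(j + I), (j - 6)*(j + I)*(j + 6*I)) = j + I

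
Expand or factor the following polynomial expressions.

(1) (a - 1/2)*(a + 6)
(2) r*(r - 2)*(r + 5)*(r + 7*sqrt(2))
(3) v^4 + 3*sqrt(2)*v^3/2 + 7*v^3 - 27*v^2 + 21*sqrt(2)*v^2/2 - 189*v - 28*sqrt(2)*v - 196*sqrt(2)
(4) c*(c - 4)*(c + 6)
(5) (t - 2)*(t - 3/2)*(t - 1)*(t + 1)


(1) = a^2 + 11*a/2 - 3
(2) = r^4 + 3*r^3 + 7*sqrt(2)*r^3 - 10*r^2 + 21*sqrt(2)*r^2 - 70*sqrt(2)*r
(3) = (v + 7)*(v - 7*sqrt(2)/2)*(v + sqrt(2))*(v + 4*sqrt(2))
(4) = c^3 + 2*c^2 - 24*c
(5) = t^4 - 7*t^3/2 + 2*t^2 + 7*t/2 - 3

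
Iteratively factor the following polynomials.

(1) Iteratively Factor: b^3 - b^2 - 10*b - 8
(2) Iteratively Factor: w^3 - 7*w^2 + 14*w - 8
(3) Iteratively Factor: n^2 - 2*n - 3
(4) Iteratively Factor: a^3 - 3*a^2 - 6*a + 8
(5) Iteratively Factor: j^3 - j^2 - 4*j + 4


(1) = (b - 4)*(b^2 + 3*b + 2) = (b - 4)*(b + 1)*(b + 2)
(2) = (w - 2)*(w^2 - 5*w + 4) = (w - 4)*(w - 2)*(w - 1)
(3) = (n - 3)*(n + 1)
(4) = (a - 1)*(a^2 - 2*a - 8) = (a - 4)*(a - 1)*(a + 2)
(5) = (j - 2)*(j^2 + j - 2) = (j - 2)*(j + 2)*(j - 1)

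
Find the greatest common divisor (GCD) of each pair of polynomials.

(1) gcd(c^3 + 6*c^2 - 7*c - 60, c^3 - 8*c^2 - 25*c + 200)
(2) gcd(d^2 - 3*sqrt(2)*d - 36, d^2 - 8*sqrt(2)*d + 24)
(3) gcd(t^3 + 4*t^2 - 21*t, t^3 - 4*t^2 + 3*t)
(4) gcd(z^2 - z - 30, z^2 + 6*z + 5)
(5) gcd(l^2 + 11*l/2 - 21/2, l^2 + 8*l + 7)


(1) = c + 5
(2) = d - 6*sqrt(2)
(3) = gcd(t*(t - 3)*(t + 7), t*(t - 3)*(t - 1)) = t^2 - 3*t
(4) = z + 5
(5) = l + 7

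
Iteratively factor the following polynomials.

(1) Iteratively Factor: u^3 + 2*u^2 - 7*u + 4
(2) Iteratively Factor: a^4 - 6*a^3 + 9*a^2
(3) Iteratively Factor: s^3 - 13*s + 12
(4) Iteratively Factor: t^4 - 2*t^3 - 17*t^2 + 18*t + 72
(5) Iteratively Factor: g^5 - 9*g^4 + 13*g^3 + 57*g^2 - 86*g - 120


(1) = (u - 1)*(u^2 + 3*u - 4) = (u - 1)*(u + 4)*(u - 1)
(2) = (a - 3)*(a^3 - 3*a^2) = a*(a - 3)*(a^2 - 3*a) = a^2*(a - 3)*(a - 3)
(3) = (s + 4)*(s^2 - 4*s + 3) = (s - 3)*(s + 4)*(s - 1)
(4) = (t + 3)*(t^3 - 5*t^2 - 2*t + 24) = (t + 2)*(t + 3)*(t^2 - 7*t + 12) = (t - 4)*(t + 2)*(t + 3)*(t - 3)
(5) = (g + 2)*(g^4 - 11*g^3 + 35*g^2 - 13*g - 60) = (g - 4)*(g + 2)*(g^3 - 7*g^2 + 7*g + 15) = (g - 4)*(g + 1)*(g + 2)*(g^2 - 8*g + 15) = (g - 5)*(g - 4)*(g + 1)*(g + 2)*(g - 3)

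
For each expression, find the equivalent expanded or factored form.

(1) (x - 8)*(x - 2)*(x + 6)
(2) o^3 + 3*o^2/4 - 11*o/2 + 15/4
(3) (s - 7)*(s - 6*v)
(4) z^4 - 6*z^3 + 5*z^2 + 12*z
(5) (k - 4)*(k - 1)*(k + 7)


(1) = x^3 - 4*x^2 - 44*x + 96
(2) = (o - 5/4)*(o - 1)*(o + 3)
(3) = s^2 - 6*s*v - 7*s + 42*v
(4) = z*(z - 4)*(z - 3)*(z + 1)
(5) = k^3 + 2*k^2 - 31*k + 28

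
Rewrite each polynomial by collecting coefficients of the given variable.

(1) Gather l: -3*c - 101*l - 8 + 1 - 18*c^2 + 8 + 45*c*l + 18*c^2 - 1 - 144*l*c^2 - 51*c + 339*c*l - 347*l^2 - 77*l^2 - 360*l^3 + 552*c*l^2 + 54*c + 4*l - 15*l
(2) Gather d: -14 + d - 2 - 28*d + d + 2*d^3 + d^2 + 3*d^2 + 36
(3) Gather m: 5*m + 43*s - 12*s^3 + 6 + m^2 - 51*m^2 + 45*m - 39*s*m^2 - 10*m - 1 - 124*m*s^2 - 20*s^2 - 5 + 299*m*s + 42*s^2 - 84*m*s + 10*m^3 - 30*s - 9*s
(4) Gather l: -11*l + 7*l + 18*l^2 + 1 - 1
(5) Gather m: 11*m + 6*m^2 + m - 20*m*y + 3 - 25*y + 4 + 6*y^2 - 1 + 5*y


(1) = -360*l^3 + l^2*(552*c - 424) + l*(-144*c^2 + 384*c - 112)
(2) = 2*d^3 + 4*d^2 - 26*d + 20
(3) = 10*m^3 + m^2*(-39*s - 50) + m*(-124*s^2 + 215*s + 40) - 12*s^3 + 22*s^2 + 4*s
(4) = 18*l^2 - 4*l
(5) = 6*m^2 + m*(12 - 20*y) + 6*y^2 - 20*y + 6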